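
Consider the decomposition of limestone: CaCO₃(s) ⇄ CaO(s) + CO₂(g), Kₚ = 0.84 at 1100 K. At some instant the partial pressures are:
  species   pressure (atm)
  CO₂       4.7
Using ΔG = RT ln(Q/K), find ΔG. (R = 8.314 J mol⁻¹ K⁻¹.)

ΔG = 15.7 kJ/mol

(CaCO₃, CaO are pure solids — omitted from Qₚ.)
Qₚ = P(CO₂) = 4.70
ΔG = RT ln(Qₚ/Kₚ) = (8.314 J mol⁻¹ K⁻¹)(1100 K) × ln(4.70/0.84)
   = (9.145 kJ/mol)(1.722) = 15.7 kJ/mol
ΔG > 0, so the forward reaction is non-spontaneous (proceeds in reverse).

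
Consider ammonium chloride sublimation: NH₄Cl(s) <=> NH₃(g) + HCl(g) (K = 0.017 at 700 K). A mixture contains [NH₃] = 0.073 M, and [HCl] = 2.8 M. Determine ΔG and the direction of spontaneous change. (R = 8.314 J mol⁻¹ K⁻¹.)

ΔG = 14.5 kJ/mol; the forward reaction is non-spontaneous

(NH₄Cl is a pure solid — omitted from Q.)
Q = [NH₃]·[HCl] = (0.073)·(2.8) = 0.204
ΔG = RT ln(Q/K) = (8.314 J mol⁻¹ K⁻¹)(700 K) × ln(0.204/0.017)
   = (5.820 kJ/mol)(2.485) = 14.5 kJ/mol
ΔG > 0, so the forward reaction is non-spontaneous (proceeds in reverse).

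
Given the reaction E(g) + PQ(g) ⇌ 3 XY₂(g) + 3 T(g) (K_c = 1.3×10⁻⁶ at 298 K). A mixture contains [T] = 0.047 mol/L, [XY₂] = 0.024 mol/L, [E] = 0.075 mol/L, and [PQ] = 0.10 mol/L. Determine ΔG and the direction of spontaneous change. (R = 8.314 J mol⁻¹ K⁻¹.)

ΔG = -4.75 kJ/mol; the forward reaction is spontaneous

Q_c = [XY₂]³·[T]³ / ([E]·[PQ]) = (0.024)³·(0.047)³ / ((0.075)·(0.10)) = 1.91×10⁻⁷
ΔG = RT ln(Q_c/K_c) = (8.314 J mol⁻¹ K⁻¹)(298 K) × ln(1.91×10⁻⁷/1.3×10⁻⁶)
   = (2.478 kJ/mol)(-1.918) = -4.75 kJ/mol
ΔG < 0, so the forward reaction is spontaneous (proceeds forward).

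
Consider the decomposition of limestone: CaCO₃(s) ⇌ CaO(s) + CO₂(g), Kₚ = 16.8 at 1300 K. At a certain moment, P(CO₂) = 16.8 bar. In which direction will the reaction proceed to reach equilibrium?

(CaCO₃, CaO are pure solids — omitted from Qₚ.)
Qₚ = P(CO₂) = 16.8
Qₚ = 16.8 = Kₚ, so the system is already at equilibrium.

neither direction; the system is at equilibrium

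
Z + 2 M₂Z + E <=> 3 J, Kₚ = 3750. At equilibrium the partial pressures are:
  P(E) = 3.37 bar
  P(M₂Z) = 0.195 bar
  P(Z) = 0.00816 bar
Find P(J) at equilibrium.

P(J) = 1.58 bar

At equilibrium, Kₚ = P(J)³ / (P(Z)·P(M₂Z)²·P(E)) = 3750.
(P(J))³ / ((0.00816)·(0.195)²·(3.37)) = 3750
P(J)³ = 3.92 ⇒ P(J) = 1.58 bar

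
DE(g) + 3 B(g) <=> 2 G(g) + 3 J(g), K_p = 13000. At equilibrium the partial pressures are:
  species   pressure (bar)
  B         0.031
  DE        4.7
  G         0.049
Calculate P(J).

P(J) = 9.1 bar

At equilibrium, K_p = P(G)²·P(J)³ / (P(DE)·P(B)³) = 13000.
(0.049)²·(P(J))³ / ((4.7)·(0.031)³) = 13000
P(J)³ = 758 ⇒ P(J) = 9.1 bar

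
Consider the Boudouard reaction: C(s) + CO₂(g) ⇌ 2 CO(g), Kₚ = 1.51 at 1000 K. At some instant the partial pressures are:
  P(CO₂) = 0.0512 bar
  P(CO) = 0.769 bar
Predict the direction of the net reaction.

reverse (toward reactants)

(C is a pure solid — omitted from Qₚ.)
Qₚ = P(CO)² / P(CO₂) = (0.769)² / (0.0512) = 11.6
Qₚ = 11.6 > Kₚ = 1.51, so the reverse reaction proceeds.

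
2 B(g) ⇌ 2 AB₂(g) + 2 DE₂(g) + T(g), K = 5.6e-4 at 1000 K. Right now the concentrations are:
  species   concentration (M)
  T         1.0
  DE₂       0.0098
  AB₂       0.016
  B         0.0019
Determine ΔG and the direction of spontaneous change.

ΔG = 20.8 kJ/mol; the forward reaction is non-spontaneous

Q = [AB₂]²·[DE₂]²·[T] / [B]² = (0.016)²·(0.0098)²·(1.0) / (0.0019)² = 0.00681
ΔG = RT ln(Q/K) = (8.314 J mol⁻¹ K⁻¹)(1000 K) × ln(0.00681/5.6e-4)
   = (8.314 kJ/mol)(2.498) = 20.8 kJ/mol
ΔG > 0, so the forward reaction is non-spontaneous (proceeds in reverse).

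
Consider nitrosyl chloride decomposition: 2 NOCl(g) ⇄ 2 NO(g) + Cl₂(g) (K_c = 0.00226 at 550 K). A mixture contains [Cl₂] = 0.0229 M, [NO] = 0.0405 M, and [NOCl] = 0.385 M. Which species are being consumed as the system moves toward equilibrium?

Q_c = [NO]²·[Cl₂] / [NOCl]² = (0.0405)²·(0.0229) / (0.385)² = 2.53e-4
Q_c = 2.53e-4 < K_c = 0.00226: net forward reaction.

NOCl (reactants)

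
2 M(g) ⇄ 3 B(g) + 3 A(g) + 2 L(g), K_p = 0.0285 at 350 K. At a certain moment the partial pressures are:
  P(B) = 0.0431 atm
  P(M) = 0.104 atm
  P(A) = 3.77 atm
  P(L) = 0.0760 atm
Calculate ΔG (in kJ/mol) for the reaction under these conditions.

Q_p = P(B)³·P(A)³·P(L)² / P(M)² = (0.0431)³·(3.77)³·(0.0760)² / (0.104)² = 0.00229
ΔG = RT ln(Q_p/K_p) = (8.314 J mol⁻¹ K⁻¹)(350 K) × ln(0.00229/0.0285)
   = (2.910 kJ/mol)(-2.521) = -7.34 kJ/mol
ΔG < 0, so the forward reaction is spontaneous (proceeds forward).

ΔG = -7.34 kJ/mol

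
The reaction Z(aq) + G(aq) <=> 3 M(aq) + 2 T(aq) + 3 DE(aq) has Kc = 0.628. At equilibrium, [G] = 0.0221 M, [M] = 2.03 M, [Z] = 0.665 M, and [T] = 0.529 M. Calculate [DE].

[DE] = 0.158 M

At equilibrium, Kc = [M]³·[T]²·[DE]³ / ([Z]·[G]) = 0.628.
(2.03)³·(0.529)²·([DE])³ / ((0.665)·(0.0221)) = 0.628
[DE]³ = 0.00394 ⇒ [DE] = 0.158 M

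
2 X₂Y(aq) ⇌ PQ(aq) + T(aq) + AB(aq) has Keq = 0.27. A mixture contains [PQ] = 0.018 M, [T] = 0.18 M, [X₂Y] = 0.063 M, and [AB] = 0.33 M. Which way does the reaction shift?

Q = [PQ]·[T]·[AB] / [X₂Y]² = (0.018)·(0.18)·(0.33) / (0.063)² = 0.27
Q = 0.27 = Keq, so the system is already at equilibrium.

neither direction; the system is at equilibrium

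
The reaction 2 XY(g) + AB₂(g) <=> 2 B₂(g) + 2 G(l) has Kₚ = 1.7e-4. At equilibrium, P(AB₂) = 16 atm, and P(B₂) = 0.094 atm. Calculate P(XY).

P(XY) = 1.8 atm

(G is a pure liquid — omitted from Kₚ.)
At equilibrium, Kₚ = P(B₂)² / (P(XY)²·P(AB₂)) = 1.7e-4.
(0.094)² / ((P(XY))²·(16)) = 1.7e-4
P(XY)² = 3.25 ⇒ P(XY) = 1.8 atm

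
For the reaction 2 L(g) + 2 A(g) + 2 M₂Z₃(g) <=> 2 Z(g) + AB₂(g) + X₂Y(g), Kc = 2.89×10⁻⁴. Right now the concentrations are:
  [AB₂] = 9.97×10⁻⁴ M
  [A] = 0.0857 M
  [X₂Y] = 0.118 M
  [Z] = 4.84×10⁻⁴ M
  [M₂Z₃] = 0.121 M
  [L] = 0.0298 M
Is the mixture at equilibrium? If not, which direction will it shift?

Qc = [Z]²·[AB₂]·[X₂Y] / ([L]²·[A]²·[M₂Z₃]²) = (4.84×10⁻⁴)²·(9.97×10⁻⁴)·(0.118) / ((0.0298)²·(0.0857)²·(0.121)²) = 2.89×10⁻⁴
Qc = 2.89×10⁻⁴ = Kc; the system is at equilibrium.

yes, at equilibrium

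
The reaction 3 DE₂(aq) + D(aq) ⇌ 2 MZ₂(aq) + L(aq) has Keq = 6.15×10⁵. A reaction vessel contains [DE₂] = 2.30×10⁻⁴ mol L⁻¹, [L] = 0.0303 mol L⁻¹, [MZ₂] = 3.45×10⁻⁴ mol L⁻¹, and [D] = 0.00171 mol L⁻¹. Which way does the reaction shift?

to the right

Q = [MZ₂]²·[L] / ([DE₂]³·[D]) = (3.45×10⁻⁴)²·(0.0303) / ((2.30×10⁻⁴)³·(0.00171)) = 1.73×10⁵
Q = 1.73×10⁵ < Keq = 6.15×10⁵, so the forward reaction proceeds.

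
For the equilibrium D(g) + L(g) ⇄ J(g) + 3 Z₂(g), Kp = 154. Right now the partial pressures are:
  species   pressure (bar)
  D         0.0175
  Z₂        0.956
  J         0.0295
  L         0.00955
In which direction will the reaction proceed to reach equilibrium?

at equilibrium

Qp = P(J)·P(Z₂)³ / (P(D)·P(L)) = (0.0295)·(0.956)³ / ((0.0175)·(0.00955)) = 154
Qp = 154 = Kp, so the system is already at equilibrium.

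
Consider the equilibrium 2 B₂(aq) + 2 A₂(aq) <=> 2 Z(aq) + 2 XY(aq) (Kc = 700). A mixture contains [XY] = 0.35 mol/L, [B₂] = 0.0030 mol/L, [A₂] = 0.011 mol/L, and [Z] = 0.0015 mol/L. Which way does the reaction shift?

Qc = [Z]²·[XY]² / ([B₂]²·[A₂]²) = (0.0015)²·(0.35)² / ((0.0030)²·(0.011)²) = 250
Qc = 250 < Kc = 700, so the forward reaction proceeds.

forward (toward products)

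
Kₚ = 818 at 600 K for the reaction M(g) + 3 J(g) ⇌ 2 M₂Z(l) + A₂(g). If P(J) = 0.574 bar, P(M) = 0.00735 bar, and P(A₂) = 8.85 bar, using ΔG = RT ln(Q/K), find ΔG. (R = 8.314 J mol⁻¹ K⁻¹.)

ΔG = 10.2 kJ/mol

(M₂Z is a pure liquid — omitted from Qₚ.)
Qₚ = P(A₂) / (P(M)·P(J)³) = (8.85) / ((0.00735)·(0.574)³) = 6370
ΔG = RT ln(Qₚ/Kₚ) = (8.314 J mol⁻¹ K⁻¹)(600 K) × ln(6370/818)
   = (4.988 kJ/mol)(2.052) = 10.2 kJ/mol
ΔG > 0, so the forward reaction is non-spontaneous (proceeds in reverse).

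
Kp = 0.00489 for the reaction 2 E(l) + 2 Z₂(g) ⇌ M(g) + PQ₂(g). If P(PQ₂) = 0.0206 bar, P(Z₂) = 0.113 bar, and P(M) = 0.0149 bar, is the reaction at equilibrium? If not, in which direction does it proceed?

(E is a pure liquid — omitted from Qp.)
Qp = P(M)·P(PQ₂) / P(Z₂)² = (0.0149)·(0.0206) / (0.113)² = 0.0240
Qp = 0.0240 > Kp = 0.00489, so the reverse reaction proceeds.

in the reverse direction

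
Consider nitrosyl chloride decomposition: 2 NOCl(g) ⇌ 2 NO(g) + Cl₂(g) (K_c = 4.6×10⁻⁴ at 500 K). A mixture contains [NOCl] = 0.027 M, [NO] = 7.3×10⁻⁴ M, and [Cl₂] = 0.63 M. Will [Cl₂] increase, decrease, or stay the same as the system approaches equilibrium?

Q_c = [NO]²·[Cl₂] / [NOCl]² = (7.3×10⁻⁴)²·(0.63) / (0.027)² = 4.6×10⁻⁴
Q_c = 4.6×10⁻⁴ = K_c; the system is at equilibrium.

stay the same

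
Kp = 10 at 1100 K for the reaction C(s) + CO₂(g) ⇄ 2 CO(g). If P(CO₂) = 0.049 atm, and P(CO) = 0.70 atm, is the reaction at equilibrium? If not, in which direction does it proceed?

(C is a pure solid — omitted from Qp.)
Qp = P(CO)² / P(CO₂) = (0.70)² / (0.049) = 10
Qp = 10 = Kp, so the system is already at equilibrium.

at equilibrium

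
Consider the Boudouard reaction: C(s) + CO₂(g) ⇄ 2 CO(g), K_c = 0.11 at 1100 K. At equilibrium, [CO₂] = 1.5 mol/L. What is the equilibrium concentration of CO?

(C is a pure solid — omitted from K_c.)
At equilibrium, K_c = [CO]² / [CO₂] = 0.11.
([CO])² / (1.5) = 0.11
[CO]² = 0.165 ⇒ [CO] = 0.41 mol/L

[CO] = 0.41 mol/L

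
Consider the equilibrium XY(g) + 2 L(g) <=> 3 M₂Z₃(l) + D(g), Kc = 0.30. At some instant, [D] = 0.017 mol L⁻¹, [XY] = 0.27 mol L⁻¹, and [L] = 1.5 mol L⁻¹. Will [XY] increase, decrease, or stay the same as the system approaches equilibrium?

decrease

(M₂Z₃ is a pure liquid — omitted from Qc.)
Qc = [D] / ([XY]·[L]²) = (0.017) / ((0.27)·(1.5)²) = 0.028
Qc = 0.028 < Kc = 0.30: net forward reaction.
XY is a reactant, so it decreases.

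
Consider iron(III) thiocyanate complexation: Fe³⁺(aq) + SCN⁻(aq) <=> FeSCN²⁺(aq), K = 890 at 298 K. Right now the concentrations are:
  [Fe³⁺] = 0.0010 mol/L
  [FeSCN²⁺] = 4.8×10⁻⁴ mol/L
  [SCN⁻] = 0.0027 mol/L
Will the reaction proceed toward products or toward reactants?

in the forward direction

Q = [FeSCN²⁺] / ([Fe³⁺]·[SCN⁻]) = (4.8×10⁻⁴) / ((0.0010)·(0.0027)) = 180
Q = 180 < K = 890, so the forward reaction proceeds.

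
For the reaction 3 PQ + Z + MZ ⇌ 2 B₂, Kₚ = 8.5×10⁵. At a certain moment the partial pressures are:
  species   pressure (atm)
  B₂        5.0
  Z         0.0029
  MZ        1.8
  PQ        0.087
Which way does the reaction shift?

in the reverse direction

Qₚ = P(B₂)² / (P(PQ)³·P(Z)·P(MZ)) = (5.0)² / ((0.087)³·(0.0029)·(1.8)) = 7.3×10⁶
Qₚ = 7.3×10⁶ > Kₚ = 8.5×10⁵, so the reverse reaction proceeds.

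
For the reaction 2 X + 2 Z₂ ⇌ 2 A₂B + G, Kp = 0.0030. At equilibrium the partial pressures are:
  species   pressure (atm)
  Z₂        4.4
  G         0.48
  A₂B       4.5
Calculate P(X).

P(X) = 13 atm

At equilibrium, Kp = P(A₂B)²·P(G) / (P(X)²·P(Z₂)²) = 0.0030.
(4.5)²·(0.48) / ((P(X))²·(4.4)²) = 0.0030
P(X)² = 167 ⇒ P(X) = 13 atm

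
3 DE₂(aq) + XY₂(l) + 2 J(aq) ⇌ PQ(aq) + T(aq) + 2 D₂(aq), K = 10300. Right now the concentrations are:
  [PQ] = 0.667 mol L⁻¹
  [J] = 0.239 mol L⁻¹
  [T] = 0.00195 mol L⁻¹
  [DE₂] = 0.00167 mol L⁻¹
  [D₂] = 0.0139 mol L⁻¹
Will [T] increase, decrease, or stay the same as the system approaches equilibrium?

increase

(XY₂ is a pure liquid — omitted from Q.)
Q = [PQ]·[T]·[D₂]² / ([DE₂]³·[J]²) = (0.667)·(0.00195)·(0.0139)² / ((0.00167)³·(0.239)²) = 945
Q = 945 < K = 10300: net forward reaction.
T is a product, so it increases.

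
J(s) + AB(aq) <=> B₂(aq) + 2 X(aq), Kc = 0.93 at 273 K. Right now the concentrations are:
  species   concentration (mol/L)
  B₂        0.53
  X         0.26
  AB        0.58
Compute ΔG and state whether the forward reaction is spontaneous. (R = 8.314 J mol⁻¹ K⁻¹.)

ΔG = -6.15 kJ/mol; the forward reaction is spontaneous

(J is a pure solid — omitted from Qc.)
Qc = [B₂]·[X]² / [AB] = (0.53)·(0.26)² / (0.58) = 0.0618
ΔG = RT ln(Qc/Kc) = (8.314 J mol⁻¹ K⁻¹)(273 K) × ln(0.0618/0.93)
   = (2.270 kJ/mol)(-2.711) = -6.15 kJ/mol
ΔG < 0, so the forward reaction is spontaneous (proceeds forward).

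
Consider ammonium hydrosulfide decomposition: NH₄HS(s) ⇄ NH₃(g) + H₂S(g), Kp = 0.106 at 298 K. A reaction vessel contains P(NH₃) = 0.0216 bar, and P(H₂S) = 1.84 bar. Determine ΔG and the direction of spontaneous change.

(NH₄HS is a pure solid — omitted from Qp.)
Qp = P(NH₃)·P(H₂S) = (0.0216)·(1.84) = 0.0397
ΔG = RT ln(Qp/Kp) = (8.314 J mol⁻¹ K⁻¹)(298 K) × ln(0.0397/0.106)
   = (2.478 kJ/mol)(-0.9821) = -2.43 kJ/mol
ΔG < 0, so the forward reaction is spontaneous (proceeds forward).

ΔG = -2.43 kJ/mol; the forward reaction is spontaneous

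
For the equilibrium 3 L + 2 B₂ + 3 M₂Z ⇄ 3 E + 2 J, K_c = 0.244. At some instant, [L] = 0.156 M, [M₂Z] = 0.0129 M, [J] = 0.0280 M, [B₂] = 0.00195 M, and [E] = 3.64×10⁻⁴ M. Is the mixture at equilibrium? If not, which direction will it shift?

no; Q > K, reaction proceeds in reverse

Q_c = [E]³·[J]² / ([L]³·[B₂]²·[M₂Z]³) = (3.64×10⁻⁴)³·(0.0280)² / ((0.156)³·(0.00195)²·(0.0129)³) = 1.22
Q_c = 1.22 > K_c = 0.244: net reverse reaction.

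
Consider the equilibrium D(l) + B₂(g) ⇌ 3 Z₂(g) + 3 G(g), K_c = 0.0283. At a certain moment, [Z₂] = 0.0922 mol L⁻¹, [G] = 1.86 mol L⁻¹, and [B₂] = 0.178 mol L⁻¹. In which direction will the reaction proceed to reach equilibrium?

no net change (already at equilibrium)

(D is a pure liquid — omitted from Q_c.)
Q_c = [Z₂]³·[G]³ / [B₂] = (0.0922)³·(1.86)³ / (0.178) = 0.0283
Q_c = 0.0283 = K_c, so the system is already at equilibrium.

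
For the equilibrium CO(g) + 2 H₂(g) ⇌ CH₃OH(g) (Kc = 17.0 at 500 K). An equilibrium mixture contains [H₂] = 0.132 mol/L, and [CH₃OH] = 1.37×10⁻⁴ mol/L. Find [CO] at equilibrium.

At equilibrium, Kc = [CH₃OH] / ([CO]·[H₂]²) = 17.0.
(1.37×10⁻⁴) / (([CO])·(0.132)²) = 17.0
[CO] = 4.63×10⁻⁴ mol/L

[CO] = 4.63×10⁻⁴ mol/L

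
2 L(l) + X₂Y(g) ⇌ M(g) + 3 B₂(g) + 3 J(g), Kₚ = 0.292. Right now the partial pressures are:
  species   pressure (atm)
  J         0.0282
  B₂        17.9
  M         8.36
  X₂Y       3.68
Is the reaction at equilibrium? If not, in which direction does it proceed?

(L is a pure liquid — omitted from Qₚ.)
Qₚ = P(M)·P(B₂)³·P(J)³ / P(X₂Y) = (8.36)·(17.9)³·(0.0282)³ / (3.68) = 0.292
Qₚ = 0.292 = Kₚ, so the system is already at equilibrium.

neither direction; the system is at equilibrium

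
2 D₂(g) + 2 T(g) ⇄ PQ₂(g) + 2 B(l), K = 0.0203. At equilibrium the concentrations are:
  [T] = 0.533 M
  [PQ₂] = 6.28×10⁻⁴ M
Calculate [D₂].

[D₂] = 0.330 M

(B is a pure liquid — omitted from K.)
At equilibrium, K = [PQ₂] / ([D₂]²·[T]²) = 0.0203.
(6.28×10⁻⁴) / (([D₂])²·(0.533)²) = 0.0203
[D₂]² = 0.109 ⇒ [D₂] = 0.330 M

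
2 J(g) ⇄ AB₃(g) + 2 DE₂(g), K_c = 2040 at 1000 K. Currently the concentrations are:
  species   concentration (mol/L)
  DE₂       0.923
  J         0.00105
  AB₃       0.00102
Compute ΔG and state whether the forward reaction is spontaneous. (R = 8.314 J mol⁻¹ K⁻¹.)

ΔG = -7.91 kJ/mol; the forward reaction is spontaneous

Q_c = [AB₃]·[DE₂]² / [J]² = (0.00102)·(0.923)² / (0.00105)² = 788
ΔG = RT ln(Q_c/K_c) = (8.314 J mol⁻¹ K⁻¹)(1000 K) × ln(788/2040)
   = (8.314 kJ/mol)(-0.9512) = -7.91 kJ/mol
ΔG < 0, so the forward reaction is spontaneous (proceeds forward).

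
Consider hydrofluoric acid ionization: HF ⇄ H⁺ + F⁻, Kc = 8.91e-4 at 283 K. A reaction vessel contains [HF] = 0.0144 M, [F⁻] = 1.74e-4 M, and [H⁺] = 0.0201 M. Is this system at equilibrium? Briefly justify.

no; Q < K, reaction proceeds forward

Qc = [H⁺]·[F⁻] / [HF] = (0.0201)·(1.74e-4) / (0.0144) = 2.43e-4
Qc = 2.43e-4 < Kc = 8.91e-4: net forward reaction.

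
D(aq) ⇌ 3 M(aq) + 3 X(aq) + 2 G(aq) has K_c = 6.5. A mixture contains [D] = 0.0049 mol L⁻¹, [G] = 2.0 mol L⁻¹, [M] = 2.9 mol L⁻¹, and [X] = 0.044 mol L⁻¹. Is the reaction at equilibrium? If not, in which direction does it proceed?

Q_c = [M]³·[X]³·[G]² / [D] = (2.9)³·(0.044)³·(2.0)² / (0.0049) = 1.7
Q_c = 1.7 < K_c = 6.5, so the forward reaction proceeds.

in the forward direction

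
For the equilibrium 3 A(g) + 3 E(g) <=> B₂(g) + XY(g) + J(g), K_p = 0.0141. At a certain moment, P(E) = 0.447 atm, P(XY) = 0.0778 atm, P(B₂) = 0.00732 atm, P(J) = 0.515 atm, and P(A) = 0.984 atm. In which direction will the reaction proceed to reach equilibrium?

in the forward direction

Q_p = P(B₂)·P(XY)·P(J) / (P(A)³·P(E)³) = (0.00732)·(0.0778)·(0.515) / ((0.984)³·(0.447)³) = 0.00345
Q_p = 0.00345 < K_p = 0.0141, so the forward reaction proceeds.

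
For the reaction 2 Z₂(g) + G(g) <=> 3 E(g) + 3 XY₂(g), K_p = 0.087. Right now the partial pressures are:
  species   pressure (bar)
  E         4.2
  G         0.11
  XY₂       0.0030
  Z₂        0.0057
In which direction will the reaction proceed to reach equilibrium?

to the left

Q_p = P(E)³·P(XY₂)³ / (P(Z₂)²·P(G)) = (4.2)³·(0.0030)³ / ((0.0057)²·(0.11)) = 0.56
Q_p = 0.56 > K_p = 0.087, so the reverse reaction proceeds.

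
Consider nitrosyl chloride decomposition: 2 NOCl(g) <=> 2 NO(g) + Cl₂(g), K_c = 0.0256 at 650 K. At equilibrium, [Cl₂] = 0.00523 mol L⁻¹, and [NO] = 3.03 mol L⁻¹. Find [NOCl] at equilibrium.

[NOCl] = 1.37 mol L⁻¹

At equilibrium, K_c = [NO]²·[Cl₂] / [NOCl]² = 0.0256.
(3.03)²·(0.00523) / ([NOCl])² = 0.0256
[NOCl]² = 1.88 ⇒ [NOCl] = 1.37 mol L⁻¹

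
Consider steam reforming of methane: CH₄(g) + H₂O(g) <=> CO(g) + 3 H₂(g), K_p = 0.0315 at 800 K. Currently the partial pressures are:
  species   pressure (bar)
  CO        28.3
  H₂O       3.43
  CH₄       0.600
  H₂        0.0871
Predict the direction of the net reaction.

Q_p = P(CO)·P(H₂)³ / (P(CH₄)·P(H₂O)) = (28.3)·(0.0871)³ / ((0.600)·(3.43)) = 0.00909
Q_p = 0.00909 < K_p = 0.0315, so the forward reaction proceeds.

forward (toward products)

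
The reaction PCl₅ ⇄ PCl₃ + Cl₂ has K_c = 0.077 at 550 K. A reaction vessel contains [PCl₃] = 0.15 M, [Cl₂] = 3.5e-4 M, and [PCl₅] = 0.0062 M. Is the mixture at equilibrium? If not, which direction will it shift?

Q_c = [PCl₃]·[Cl₂] / [PCl₅] = (0.15)·(3.5e-4) / (0.0062) = 0.0085
Q_c = 0.0085 < K_c = 0.077: net forward reaction.

no; Q < K, reaction proceeds forward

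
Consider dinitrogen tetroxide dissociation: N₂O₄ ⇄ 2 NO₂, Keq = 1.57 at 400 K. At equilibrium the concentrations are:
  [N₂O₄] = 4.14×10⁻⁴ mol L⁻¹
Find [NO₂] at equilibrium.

At equilibrium, Keq = [NO₂]² / [N₂O₄] = 1.57.
([NO₂])² / (4.14×10⁻⁴) = 1.57
[NO₂]² = 6.50×10⁻⁴ ⇒ [NO₂] = 0.0255 mol L⁻¹

[NO₂] = 0.0255 mol L⁻¹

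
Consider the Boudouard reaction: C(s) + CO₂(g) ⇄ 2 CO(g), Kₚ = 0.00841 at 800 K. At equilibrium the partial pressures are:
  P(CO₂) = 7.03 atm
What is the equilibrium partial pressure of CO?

(C is a pure solid — omitted from Kₚ.)
At equilibrium, Kₚ = P(CO)² / P(CO₂) = 0.00841.
(P(CO))² / (7.03) = 0.00841
P(CO)² = 0.0591 ⇒ P(CO) = 0.243 atm

P(CO) = 0.243 atm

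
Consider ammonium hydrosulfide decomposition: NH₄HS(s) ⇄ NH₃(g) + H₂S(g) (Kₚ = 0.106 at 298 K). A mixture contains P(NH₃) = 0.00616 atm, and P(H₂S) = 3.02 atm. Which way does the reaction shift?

(NH₄HS is a pure solid — omitted from Qₚ.)
Qₚ = P(NH₃)·P(H₂S) = (0.00616)·(3.02) = 0.0186
Qₚ = 0.0186 < Kₚ = 0.106, so the forward reaction proceeds.

to the right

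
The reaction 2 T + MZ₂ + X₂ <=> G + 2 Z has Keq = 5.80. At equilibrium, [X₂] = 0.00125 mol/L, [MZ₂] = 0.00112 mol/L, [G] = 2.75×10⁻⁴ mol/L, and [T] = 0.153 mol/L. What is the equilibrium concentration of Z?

At equilibrium, Keq = [G]·[Z]² / ([T]²·[MZ₂]·[X₂]) = 5.80.
(2.75×10⁻⁴)·([Z])² / ((0.153)²·(0.00112)·(0.00125)) = 5.80
[Z]² = 6.91×10⁻⁴ ⇒ [Z] = 0.0263 mol/L

[Z] = 0.0263 mol/L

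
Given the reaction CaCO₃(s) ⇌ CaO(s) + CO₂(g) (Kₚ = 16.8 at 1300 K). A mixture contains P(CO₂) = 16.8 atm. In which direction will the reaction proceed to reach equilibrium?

(CaCO₃, CaO are pure solids — omitted from Qₚ.)
Qₚ = P(CO₂) = 16.8
Qₚ = 16.8 = Kₚ, so the system is already at equilibrium.

at equilibrium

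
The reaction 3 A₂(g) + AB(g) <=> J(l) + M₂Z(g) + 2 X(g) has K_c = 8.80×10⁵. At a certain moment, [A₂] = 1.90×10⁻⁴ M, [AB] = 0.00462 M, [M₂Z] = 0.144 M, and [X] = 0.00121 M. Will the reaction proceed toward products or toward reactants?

reverse (toward reactants)

(J is a pure liquid — omitted from Q_c.)
Q_c = [M₂Z]·[X]² / ([A₂]³·[AB]) = (0.144)·(0.00121)² / ((1.90×10⁻⁴)³·(0.00462)) = 6.65×10⁶
Q_c = 6.65×10⁶ > K_c = 8.80×10⁵, so the reverse reaction proceeds.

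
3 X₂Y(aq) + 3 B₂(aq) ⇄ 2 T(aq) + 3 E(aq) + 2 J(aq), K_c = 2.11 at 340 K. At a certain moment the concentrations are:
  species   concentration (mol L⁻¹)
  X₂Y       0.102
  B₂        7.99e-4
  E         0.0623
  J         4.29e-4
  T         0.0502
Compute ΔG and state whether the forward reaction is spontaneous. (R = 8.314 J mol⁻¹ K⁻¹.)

ΔG = -6.56 kJ/mol; the forward reaction is spontaneous

Q_c = [T]²·[E]³·[J]² / ([X₂Y]³·[B₂]³) = (0.0502)²·(0.0623)³·(4.29e-4)² / ((0.102)³·(7.99e-4)³) = 0.207
ΔG = RT ln(Q_c/K_c) = (8.314 J mol⁻¹ K⁻¹)(340 K) × ln(0.207/2.11)
   = (2.827 kJ/mol)(-2.322) = -6.56 kJ/mol
ΔG < 0, so the forward reaction is spontaneous (proceeds forward).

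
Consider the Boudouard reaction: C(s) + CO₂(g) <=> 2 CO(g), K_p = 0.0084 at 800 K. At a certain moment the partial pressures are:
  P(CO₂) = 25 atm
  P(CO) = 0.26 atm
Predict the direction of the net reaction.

(C is a pure solid — omitted from Q_p.)
Q_p = P(CO)² / P(CO₂) = (0.26)² / (25) = 0.0027
Q_p = 0.0027 < K_p = 0.0084, so the forward reaction proceeds.

to the right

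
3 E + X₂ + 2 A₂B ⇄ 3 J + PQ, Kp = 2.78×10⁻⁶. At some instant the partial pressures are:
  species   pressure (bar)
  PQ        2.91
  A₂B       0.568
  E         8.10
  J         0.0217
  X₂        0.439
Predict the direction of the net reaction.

to the right

Qp = P(J)³·P(PQ) / (P(E)³·P(X₂)·P(A₂B)²) = (0.0217)³·(2.91) / ((8.10)³·(0.439)·(0.568)²) = 3.95×10⁻⁷
Qp = 3.95×10⁻⁷ < Kp = 2.78×10⁻⁶, so the forward reaction proceeds.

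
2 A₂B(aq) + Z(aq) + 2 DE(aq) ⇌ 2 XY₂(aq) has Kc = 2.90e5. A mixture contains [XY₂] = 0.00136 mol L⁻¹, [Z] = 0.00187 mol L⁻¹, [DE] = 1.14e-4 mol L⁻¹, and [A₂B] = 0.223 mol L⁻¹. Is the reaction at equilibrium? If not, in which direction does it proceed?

reverse (toward reactants)

Qc = [XY₂]² / ([A₂B]²·[Z]·[DE]²) = (0.00136)² / ((0.223)²·(0.00187)·(1.14e-4)²) = 1.53e6
Qc = 1.53e6 > Kc = 2.90e5, so the reverse reaction proceeds.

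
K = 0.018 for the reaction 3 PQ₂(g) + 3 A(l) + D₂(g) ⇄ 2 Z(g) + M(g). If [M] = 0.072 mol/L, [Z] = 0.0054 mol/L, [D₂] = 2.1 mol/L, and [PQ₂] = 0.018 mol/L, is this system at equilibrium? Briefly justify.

(A is a pure liquid — omitted from Q.)
Q = [Z]²·[M] / ([PQ₂]³·[D₂]) = (0.0054)²·(0.072) / ((0.018)³·(2.1)) = 0.17
Q = 0.17 > K = 0.018: net reverse reaction.

no; Q > K, reaction proceeds in reverse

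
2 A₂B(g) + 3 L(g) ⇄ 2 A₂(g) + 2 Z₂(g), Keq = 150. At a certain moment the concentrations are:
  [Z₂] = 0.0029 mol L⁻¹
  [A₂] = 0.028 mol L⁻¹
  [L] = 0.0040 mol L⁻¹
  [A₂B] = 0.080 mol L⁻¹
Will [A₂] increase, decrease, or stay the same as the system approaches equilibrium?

Q = [A₂]²·[Z₂]² / ([A₂B]²·[L]³) = (0.028)²·(0.0029)² / ((0.080)²·(0.0040)³) = 16
Q = 16 < Keq = 150: net forward reaction.
A₂ is a product, so it increases.

increase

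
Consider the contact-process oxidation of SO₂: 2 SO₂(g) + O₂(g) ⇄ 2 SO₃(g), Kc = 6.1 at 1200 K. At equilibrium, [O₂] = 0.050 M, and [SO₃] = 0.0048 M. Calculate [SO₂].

At equilibrium, Kc = [SO₃]² / ([SO₂]²·[O₂]) = 6.1.
(0.0048)² / (([SO₂])²·(0.050)) = 6.1
[SO₂]² = 7.55×10⁻⁵ ⇒ [SO₂] = 0.0087 M

[SO₂] = 0.0087 M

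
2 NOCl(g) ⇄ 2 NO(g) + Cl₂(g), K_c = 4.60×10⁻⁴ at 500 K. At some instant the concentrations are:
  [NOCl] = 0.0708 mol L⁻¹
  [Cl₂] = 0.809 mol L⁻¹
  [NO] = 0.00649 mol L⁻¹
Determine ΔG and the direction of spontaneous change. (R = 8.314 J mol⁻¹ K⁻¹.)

ΔG = 11.2 kJ/mol; the forward reaction is non-spontaneous

Q_c = [NO]²·[Cl₂] / [NOCl]² = (0.00649)²·(0.809) / (0.0708)² = 0.00680
ΔG = RT ln(Q_c/K_c) = (8.314 J mol⁻¹ K⁻¹)(500 K) × ln(0.00680/4.60×10⁻⁴)
   = (4.157 kJ/mol)(2.693) = 11.2 kJ/mol
ΔG > 0, so the forward reaction is non-spontaneous (proceeds in reverse).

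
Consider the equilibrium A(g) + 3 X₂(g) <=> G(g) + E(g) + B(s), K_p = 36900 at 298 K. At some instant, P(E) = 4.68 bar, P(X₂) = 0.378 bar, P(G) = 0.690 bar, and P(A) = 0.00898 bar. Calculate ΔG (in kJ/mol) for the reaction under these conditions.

(B is a pure solid — omitted from Q_p.)
Q_p = P(G)·P(E) / (P(A)·P(X₂)³) = (0.690)·(4.68) / ((0.00898)·(0.378)³) = 6660
ΔG = RT ln(Q_p/K_p) = (8.314 J mol⁻¹ K⁻¹)(298 K) × ln(6660/36900)
   = (2.478 kJ/mol)(-1.712) = -4.24 kJ/mol
ΔG < 0, so the forward reaction is spontaneous (proceeds forward).

ΔG = -4.24 kJ/mol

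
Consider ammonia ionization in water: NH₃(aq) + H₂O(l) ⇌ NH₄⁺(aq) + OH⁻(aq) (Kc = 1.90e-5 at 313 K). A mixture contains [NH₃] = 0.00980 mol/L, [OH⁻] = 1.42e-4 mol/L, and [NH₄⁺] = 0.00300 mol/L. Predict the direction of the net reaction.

reverse (toward reactants)

(H₂O is a pure liquid — omitted from Qc.)
Qc = [NH₄⁺]·[OH⁻] / [NH₃] = (0.00300)·(1.42e-4) / (0.00980) = 4.35e-5
Qc = 4.35e-5 > Kc = 1.90e-5, so the reverse reaction proceeds.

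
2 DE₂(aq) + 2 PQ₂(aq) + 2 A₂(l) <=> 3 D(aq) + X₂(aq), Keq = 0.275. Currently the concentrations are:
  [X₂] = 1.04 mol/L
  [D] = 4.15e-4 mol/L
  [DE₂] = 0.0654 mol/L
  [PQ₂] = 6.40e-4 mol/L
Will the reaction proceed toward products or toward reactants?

toward products

(A₂ is a pure liquid — omitted from Q.)
Q = [D]³·[X₂] / ([DE₂]²·[PQ₂]²) = (4.15e-4)³·(1.04) / ((0.0654)²·(6.40e-4)²) = 0.0424
Q = 0.0424 < Keq = 0.275, so the forward reaction proceeds.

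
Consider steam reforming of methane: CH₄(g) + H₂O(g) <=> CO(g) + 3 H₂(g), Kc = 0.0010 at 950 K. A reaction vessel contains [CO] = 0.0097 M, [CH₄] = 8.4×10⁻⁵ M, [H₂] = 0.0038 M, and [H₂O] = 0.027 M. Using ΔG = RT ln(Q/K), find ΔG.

Qc = [CO]·[H₂]³ / ([CH₄]·[H₂O]) = (0.0097)·(0.0038)³ / ((8.4×10⁻⁵)·(0.027)) = 2.35×10⁻⁴
ΔG = RT ln(Qc/Kc) = (8.314 J mol⁻¹ K⁻¹)(950 K) × ln(2.35×10⁻⁴/0.0010)
   = (7.898 kJ/mol)(-1.448) = -11.4 kJ/mol
ΔG < 0, so the forward reaction is spontaneous (proceeds forward).

ΔG = -11.4 kJ/mol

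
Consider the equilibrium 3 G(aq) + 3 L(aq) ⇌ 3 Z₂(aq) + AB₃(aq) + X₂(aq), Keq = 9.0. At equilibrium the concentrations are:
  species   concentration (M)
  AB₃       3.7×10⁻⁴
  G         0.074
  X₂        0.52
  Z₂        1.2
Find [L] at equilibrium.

At equilibrium, Keq = [Z₂]³·[AB₃]·[X₂] / ([G]³·[L]³) = 9.0.
(1.2)³·(3.7×10⁻⁴)·(0.52) / ((0.074)³·([L])³) = 9.0
[L]³ = 0.0912 ⇒ [L] = 0.45 M

[L] = 0.45 M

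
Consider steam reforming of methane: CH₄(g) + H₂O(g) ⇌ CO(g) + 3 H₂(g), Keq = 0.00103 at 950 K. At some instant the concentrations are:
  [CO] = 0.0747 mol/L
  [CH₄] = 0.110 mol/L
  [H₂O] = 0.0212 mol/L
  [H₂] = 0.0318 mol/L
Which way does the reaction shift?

Q = [CO]·[H₂]³ / ([CH₄]·[H₂O]) = (0.0747)·(0.0318)³ / ((0.110)·(0.0212)) = 0.00103
Q = 0.00103 = Keq, so the system is already at equilibrium.

neither direction; the system is at equilibrium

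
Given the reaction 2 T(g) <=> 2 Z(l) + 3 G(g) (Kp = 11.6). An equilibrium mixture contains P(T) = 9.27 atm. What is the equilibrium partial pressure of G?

(Z is a pure liquid — omitted from Kp.)
At equilibrium, Kp = P(G)³ / P(T)² = 11.6.
(P(G))³ / (9.27)² = 11.6
P(G)³ = 997 ⇒ P(G) = 9.99 atm

P(G) = 9.99 atm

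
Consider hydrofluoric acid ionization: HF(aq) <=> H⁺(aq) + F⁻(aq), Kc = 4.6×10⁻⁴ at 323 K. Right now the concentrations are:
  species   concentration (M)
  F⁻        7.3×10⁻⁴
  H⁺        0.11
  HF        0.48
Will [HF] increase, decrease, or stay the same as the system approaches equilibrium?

decrease

Qc = [H⁺]·[F⁻] / [HF] = (0.11)·(7.3×10⁻⁴) / (0.48) = 1.7×10⁻⁴
Qc = 1.7×10⁻⁴ < Kc = 4.6×10⁻⁴: net forward reaction.
HF is a reactant, so it decreases.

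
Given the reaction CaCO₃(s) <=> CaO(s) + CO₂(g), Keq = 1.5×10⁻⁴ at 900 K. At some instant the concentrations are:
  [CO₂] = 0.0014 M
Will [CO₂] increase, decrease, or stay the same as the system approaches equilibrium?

(CaCO₃, CaO are pure solids — omitted from Q.)
Q = [CO₂] = 0.0014
Q = 0.0014 > Keq = 1.5×10⁻⁴: net reverse reaction.
CO₂ is a product, so it decreases.

decrease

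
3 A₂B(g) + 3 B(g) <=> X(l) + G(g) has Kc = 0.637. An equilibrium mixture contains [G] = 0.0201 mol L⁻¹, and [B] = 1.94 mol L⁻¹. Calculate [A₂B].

(X is a pure liquid — omitted from Kc.)
At equilibrium, Kc = [G] / ([A₂B]³·[B]³) = 0.637.
(0.0201) / (([A₂B])³·(1.94)³) = 0.637
[A₂B]³ = 0.00432 ⇒ [A₂B] = 0.163 mol L⁻¹

[A₂B] = 0.163 mol L⁻¹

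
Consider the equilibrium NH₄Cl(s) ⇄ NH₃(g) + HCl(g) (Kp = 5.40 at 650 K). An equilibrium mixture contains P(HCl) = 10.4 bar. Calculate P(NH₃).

(NH₄Cl is a pure solid — omitted from Kp.)
At equilibrium, Kp = P(NH₃)·P(HCl) = 5.40.
(P(NH₃))·(10.4) = 5.40
P(NH₃) = 0.519 bar

P(NH₃) = 0.519 bar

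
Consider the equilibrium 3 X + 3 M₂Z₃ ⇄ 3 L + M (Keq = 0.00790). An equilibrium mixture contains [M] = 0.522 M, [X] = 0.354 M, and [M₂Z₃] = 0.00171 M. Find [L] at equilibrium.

At equilibrium, Keq = [L]³·[M] / ([X]³·[M₂Z₃]³) = 0.00790.
([L])³·(0.522) / ((0.354)³·(0.00171)³) = 0.00790
[L]³ = 3.36×10⁻¹² ⇒ [L] = 1.50×10⁻⁴ M

[L] = 1.50×10⁻⁴ M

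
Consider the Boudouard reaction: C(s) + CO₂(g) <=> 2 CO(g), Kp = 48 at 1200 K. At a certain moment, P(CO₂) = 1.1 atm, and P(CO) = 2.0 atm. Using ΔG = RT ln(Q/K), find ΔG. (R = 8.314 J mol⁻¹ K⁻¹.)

(C is a pure solid — omitted from Qp.)
Qp = P(CO)² / P(CO₂) = (2.0)² / (1.1) = 3.64
ΔG = RT ln(Qp/Kp) = (8.314 J mol⁻¹ K⁻¹)(1200 K) × ln(3.64/48)
   = (9.977 kJ/mol)(-2.579) = -25.7 kJ/mol
ΔG < 0, so the forward reaction is spontaneous (proceeds forward).

ΔG = -25.7 kJ/mol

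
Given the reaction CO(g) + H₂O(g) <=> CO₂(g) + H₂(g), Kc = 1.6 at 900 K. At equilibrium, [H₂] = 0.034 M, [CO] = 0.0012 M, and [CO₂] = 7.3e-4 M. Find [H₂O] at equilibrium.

[H₂O] = 0.013 M

At equilibrium, Kc = [CO₂]·[H₂] / ([CO]·[H₂O]) = 1.6.
(7.3e-4)·(0.034) / ((0.0012)·([H₂O])) = 1.6
[H₂O] = 0.0129 = 0.013 M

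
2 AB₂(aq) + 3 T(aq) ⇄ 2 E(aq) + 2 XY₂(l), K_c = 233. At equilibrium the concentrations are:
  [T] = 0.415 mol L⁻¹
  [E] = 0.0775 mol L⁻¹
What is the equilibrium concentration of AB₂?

[AB₂] = 0.0190 mol L⁻¹

(XY₂ is a pure liquid — omitted from K_c.)
At equilibrium, K_c = [E]² / ([AB₂]²·[T]³) = 233.
(0.0775)² / (([AB₂])²·(0.415)³) = 233
[AB₂]² = 3.61×10⁻⁴ ⇒ [AB₂] = 0.0190 mol L⁻¹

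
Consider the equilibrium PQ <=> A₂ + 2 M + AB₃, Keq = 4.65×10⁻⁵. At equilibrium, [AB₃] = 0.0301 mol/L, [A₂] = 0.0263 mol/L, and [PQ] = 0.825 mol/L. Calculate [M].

[M] = 0.220 mol/L

At equilibrium, Keq = [A₂]·[M]²·[AB₃] / [PQ] = 4.65×10⁻⁵.
(0.0263)·([M])²·(0.0301) / (0.825) = 4.65×10⁻⁵
[M]² = 0.0485 ⇒ [M] = 0.220 mol/L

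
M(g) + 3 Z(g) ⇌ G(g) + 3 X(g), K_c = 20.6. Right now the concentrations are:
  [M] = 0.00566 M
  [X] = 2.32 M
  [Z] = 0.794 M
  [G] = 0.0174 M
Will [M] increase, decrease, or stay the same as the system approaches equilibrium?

Q_c = [G]·[X]³ / ([M]·[Z]³) = (0.0174)·(2.32)³ / ((0.00566)·(0.794)³) = 76.7
Q_c = 76.7 > K_c = 20.6: net reverse reaction.
M is a reactant, so it increases.

increase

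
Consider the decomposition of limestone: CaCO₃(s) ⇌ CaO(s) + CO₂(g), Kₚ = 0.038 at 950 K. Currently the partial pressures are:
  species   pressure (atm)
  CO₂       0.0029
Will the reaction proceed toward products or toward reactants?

forward (toward products)

(CaCO₃, CaO are pure solids — omitted from Qₚ.)
Qₚ = P(CO₂) = 0.0029
Qₚ = 0.0029 < Kₚ = 0.038, so the forward reaction proceeds.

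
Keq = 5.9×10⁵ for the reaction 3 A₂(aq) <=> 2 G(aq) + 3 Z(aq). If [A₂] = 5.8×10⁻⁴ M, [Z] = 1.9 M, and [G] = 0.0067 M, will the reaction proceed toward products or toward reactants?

toward reactants

Q = [G]²·[Z]³ / [A₂]³ = (0.0067)²·(1.9)³ / (5.8×10⁻⁴)³ = 1.6×10⁶
Q = 1.6×10⁶ > Keq = 5.9×10⁵, so the reverse reaction proceeds.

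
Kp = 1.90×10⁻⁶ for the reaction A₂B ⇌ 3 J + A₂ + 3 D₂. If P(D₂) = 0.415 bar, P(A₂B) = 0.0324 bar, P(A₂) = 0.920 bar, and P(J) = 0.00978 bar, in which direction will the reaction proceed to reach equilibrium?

Qp = P(J)³·P(A₂)·P(D₂)³ / P(A₂B) = (0.00978)³·(0.920)·(0.415)³ / (0.0324) = 1.90×10⁻⁶
Qp = 1.90×10⁻⁶ = Kp, so the system is already at equilibrium.

neither direction; the system is at equilibrium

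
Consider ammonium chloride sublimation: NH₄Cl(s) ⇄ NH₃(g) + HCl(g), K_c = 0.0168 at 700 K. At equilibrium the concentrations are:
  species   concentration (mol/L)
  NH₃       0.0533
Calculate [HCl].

[HCl] = 0.315 mol/L

(NH₄Cl is a pure solid — omitted from K_c.)
At equilibrium, K_c = [NH₃]·[HCl] = 0.0168.
(0.0533)·([HCl]) = 0.0168
[HCl] = 0.315 mol/L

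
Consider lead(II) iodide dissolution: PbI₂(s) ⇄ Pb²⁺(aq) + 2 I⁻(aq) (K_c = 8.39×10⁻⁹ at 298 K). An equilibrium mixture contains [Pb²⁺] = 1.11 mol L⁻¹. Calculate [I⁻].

(PbI₂ is a pure solid — omitted from K_c.)
At equilibrium, K_c = [Pb²⁺]·[I⁻]² = 8.39×10⁻⁹.
(1.11)·([I⁻])² = 8.39×10⁻⁹
[I⁻]² = 7.56×10⁻⁹ ⇒ [I⁻] = 8.69×10⁻⁵ mol L⁻¹

[I⁻] = 8.69×10⁻⁵ mol L⁻¹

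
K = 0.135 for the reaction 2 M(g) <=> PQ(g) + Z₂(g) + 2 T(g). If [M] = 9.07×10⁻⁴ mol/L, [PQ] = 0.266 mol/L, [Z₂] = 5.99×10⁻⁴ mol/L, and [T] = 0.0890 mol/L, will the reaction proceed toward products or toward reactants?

Q = [PQ]·[Z₂]·[T]² / [M]² = (0.266)·(5.99×10⁻⁴)·(0.0890)² / (9.07×10⁻⁴)² = 1.53
Q = 1.53 > K = 0.135, so the reverse reaction proceeds.

to the left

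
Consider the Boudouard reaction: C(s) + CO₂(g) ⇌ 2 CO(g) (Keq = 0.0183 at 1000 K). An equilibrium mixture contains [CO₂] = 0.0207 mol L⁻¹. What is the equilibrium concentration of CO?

(C is a pure solid — omitted from Keq.)
At equilibrium, Keq = [CO]² / [CO₂] = 0.0183.
([CO])² / (0.0207) = 0.0183
[CO]² = 3.79×10⁻⁴ ⇒ [CO] = 0.0195 mol L⁻¹

[CO] = 0.0195 mol L⁻¹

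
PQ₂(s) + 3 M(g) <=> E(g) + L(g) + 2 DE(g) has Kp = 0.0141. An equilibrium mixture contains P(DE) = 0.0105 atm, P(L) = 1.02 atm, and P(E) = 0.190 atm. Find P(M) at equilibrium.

(PQ₂ is a pure solid — omitted from Kp.)
At equilibrium, Kp = P(E)·P(L)·P(DE)² / P(M)³ = 0.0141.
(0.190)·(1.02)·(0.0105)² / (P(M))³ = 0.0141
P(M)³ = 0.00152 ⇒ P(M) = 0.115 atm

P(M) = 0.115 atm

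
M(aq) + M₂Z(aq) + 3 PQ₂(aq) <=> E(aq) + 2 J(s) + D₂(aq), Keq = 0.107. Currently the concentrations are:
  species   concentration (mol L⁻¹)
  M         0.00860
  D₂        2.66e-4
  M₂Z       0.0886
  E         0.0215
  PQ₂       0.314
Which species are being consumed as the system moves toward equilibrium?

E, J, D₂ (products)

(J is a pure solid — omitted from Q.)
Q = [E]·[D₂] / ([M]·[M₂Z]·[PQ₂]³) = (0.0215)·(2.66e-4) / ((0.00860)·(0.0886)·(0.314)³) = 0.242
Q = 0.242 > Keq = 0.107: net reverse reaction.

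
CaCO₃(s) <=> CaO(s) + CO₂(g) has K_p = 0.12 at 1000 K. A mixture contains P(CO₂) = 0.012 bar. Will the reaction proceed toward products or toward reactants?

(CaCO₃, CaO are pure solids — omitted from Q_p.)
Q_p = P(CO₂) = 0.012
Q_p = 0.012 < K_p = 0.12, so the forward reaction proceeds.

in the forward direction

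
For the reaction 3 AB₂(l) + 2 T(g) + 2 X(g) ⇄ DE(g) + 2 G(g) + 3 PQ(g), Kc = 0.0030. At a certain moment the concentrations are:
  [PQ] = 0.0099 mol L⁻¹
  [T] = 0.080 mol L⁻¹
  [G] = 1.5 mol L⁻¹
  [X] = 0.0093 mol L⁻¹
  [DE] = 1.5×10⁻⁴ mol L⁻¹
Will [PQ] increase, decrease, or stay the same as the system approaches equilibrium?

(AB₂ is a pure liquid — omitted from Qc.)
Qc = [DE]·[G]²·[PQ]³ / ([T]²·[X]²) = (1.5×10⁻⁴)·(1.5)²·(0.0099)³ / ((0.080)²·(0.0093)²) = 5.9×10⁻⁴
Qc = 5.9×10⁻⁴ < Kc = 0.0030: net forward reaction.
PQ is a product, so it increases.

increase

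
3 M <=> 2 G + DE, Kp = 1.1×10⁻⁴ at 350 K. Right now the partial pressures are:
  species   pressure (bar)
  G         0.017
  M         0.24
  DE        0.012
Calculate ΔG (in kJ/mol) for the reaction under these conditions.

Qp = P(G)²·P(DE) / P(M)³ = (0.017)²·(0.012) / (0.24)³ = 2.51×10⁻⁴
ΔG = RT ln(Qp/Kp) = (8.314 J mol⁻¹ K⁻¹)(350 K) × ln(2.51×10⁻⁴/1.1×10⁻⁴)
   = (2.910 kJ/mol)(0.8250) = 2.40 kJ/mol
ΔG > 0, so the forward reaction is non-spontaneous (proceeds in reverse).

ΔG = 2.40 kJ/mol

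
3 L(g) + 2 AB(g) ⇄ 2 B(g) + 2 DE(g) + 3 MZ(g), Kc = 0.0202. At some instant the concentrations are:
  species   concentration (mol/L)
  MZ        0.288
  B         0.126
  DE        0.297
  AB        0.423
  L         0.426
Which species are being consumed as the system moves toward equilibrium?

L, AB (reactants)

Qc = [B]²·[DE]²·[MZ]³ / ([L]³·[AB]²) = (0.126)²·(0.297)²·(0.288)³ / ((0.426)³·(0.423)²) = 0.00242
Qc = 0.00242 < Kc = 0.0202: net forward reaction.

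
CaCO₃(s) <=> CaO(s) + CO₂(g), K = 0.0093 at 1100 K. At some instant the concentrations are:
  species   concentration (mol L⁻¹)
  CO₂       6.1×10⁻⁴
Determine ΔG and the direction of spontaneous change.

(CaCO₃, CaO are pure solids — omitted from Q.)
Q = [CO₂] = 6.10×10⁻⁴
ΔG = RT ln(Q/K) = (8.314 J mol⁻¹ K⁻¹)(1100 K) × ln(6.10×10⁻⁴/0.0093)
   = (9.145 kJ/mol)(-2.724) = -24.9 kJ/mol
ΔG < 0, so the forward reaction is spontaneous (proceeds forward).

ΔG = -24.9 kJ/mol; the forward reaction is spontaneous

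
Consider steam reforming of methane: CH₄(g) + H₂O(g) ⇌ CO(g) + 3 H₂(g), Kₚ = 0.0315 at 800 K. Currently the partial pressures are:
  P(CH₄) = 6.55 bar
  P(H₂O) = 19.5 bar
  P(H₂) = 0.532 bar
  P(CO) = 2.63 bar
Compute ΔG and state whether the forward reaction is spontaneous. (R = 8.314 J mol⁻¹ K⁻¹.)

ΔG = -15.4 kJ/mol; the forward reaction is spontaneous

Qₚ = P(CO)·P(H₂)³ / (P(CH₄)·P(H₂O)) = (2.63)·(0.532)³ / ((6.55)·(19.5)) = 0.00310
ΔG = RT ln(Qₚ/Kₚ) = (8.314 J mol⁻¹ K⁻¹)(800 K) × ln(0.00310/0.0315)
   = (6.651 kJ/mol)(-2.319) = -15.4 kJ/mol
ΔG < 0, so the forward reaction is spontaneous (proceeds forward).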